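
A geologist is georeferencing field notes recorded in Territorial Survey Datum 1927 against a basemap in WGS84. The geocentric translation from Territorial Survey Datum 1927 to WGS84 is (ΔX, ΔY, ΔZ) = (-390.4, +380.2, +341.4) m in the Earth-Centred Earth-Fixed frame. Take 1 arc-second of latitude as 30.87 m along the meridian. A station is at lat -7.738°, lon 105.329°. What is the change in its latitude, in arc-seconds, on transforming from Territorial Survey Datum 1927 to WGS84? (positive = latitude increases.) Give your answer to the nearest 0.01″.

Δφ = 13.01″

sin φ = -0.134643, cos φ = 0.990894, sin λ = 0.964424, cos λ = -0.264361.
North component: ΔN = −sin φ cos λ·ΔX − sin φ sin λ·ΔY + cos φ·ΔZ = −(-0.134643)(-0.264361)(-390.4) − (-0.134643)(0.964424)(380.2) + (0.990894)(341.4) = 401.56 m.
1° of latitude spans 3600 × 30.87 = 111132 m, so Δφ = 401.56 / 111132 × 3600 = 13.008″.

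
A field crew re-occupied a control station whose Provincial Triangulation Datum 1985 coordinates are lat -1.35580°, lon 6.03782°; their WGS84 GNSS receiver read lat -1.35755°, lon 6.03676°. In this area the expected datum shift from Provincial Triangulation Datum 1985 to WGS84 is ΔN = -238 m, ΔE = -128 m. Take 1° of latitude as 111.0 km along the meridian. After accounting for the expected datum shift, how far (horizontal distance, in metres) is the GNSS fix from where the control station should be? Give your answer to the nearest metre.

Observed coordinate differences: Δφ = -0.00175°, Δλ = -0.00106°.
Converting to metres (1° lat = 111000 m, cos φ = 0.999720): observed ΔN = -194.3 m, observed ΔE = -117.6 m.
Subtracting the expected shift leaves a residual of -194.3 − (-238) = 43.7 m north and -117.6 − (-128) = 10.4 m east.
Residual distance = √(43.7² + 10.4²) = 45.0 m.

45 m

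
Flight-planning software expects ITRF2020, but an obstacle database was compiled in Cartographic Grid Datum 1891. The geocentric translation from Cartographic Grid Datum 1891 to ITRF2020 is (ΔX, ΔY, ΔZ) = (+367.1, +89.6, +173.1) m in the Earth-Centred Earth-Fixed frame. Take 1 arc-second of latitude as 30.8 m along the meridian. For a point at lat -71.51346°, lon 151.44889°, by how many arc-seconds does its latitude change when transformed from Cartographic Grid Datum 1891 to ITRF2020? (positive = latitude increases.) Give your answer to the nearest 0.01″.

sin φ = -0.948398, cos φ = 0.317082, sin λ = 0.477943, cos λ = -0.878391.
North component: ΔN = −sin φ cos λ·ΔX − sin φ sin λ·ΔY + cos φ·ΔZ = −(-0.948398)(-0.878391)(367.1) − (-0.948398)(0.477943)(89.6) + (0.317082)(173.1) = -210.32 m.
1° of latitude spans 3600 × 30.80 = 110880 m, so Δφ = -210.32 / 110880 × 3600 = -6.828″.

Δφ = -6.83″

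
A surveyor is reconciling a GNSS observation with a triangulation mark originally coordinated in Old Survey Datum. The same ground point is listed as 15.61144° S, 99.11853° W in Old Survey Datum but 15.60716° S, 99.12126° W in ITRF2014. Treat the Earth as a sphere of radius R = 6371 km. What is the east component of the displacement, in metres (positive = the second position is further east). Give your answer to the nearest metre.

ΔE = -292 m

Δφ = -15.60716° − -15.61144° = +0.00428°; Δλ = -99.12126° − -99.11853° = -0.00273°.
1° along a meridian = πR/180 = 111195 m.
ΔN = Δφ × 111195 = 475.9 m; ΔE = Δλ × 111195 × cos(-15.61144°) = -0.00273 × 111195 × 0.963109 = -292.4 m.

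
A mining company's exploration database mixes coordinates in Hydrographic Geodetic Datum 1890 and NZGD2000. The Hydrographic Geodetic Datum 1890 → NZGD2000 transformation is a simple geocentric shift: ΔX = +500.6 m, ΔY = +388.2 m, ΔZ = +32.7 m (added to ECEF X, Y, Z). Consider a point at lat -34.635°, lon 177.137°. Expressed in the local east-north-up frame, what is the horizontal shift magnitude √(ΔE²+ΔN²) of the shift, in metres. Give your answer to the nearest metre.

481 m

At φ = -34.635°, λ = 177.137°: sin φ = -0.568346, cos φ = 0.822789, sin λ = 0.049948, cos λ = -0.998752.
ΔE = −sin λ·ΔX + cos λ·ΔY = −(0.049948)·(500.6) + (-0.998752)·(388.2) = -412.72 m.
ΔN = −sin φ cos λ·ΔX − sin φ sin λ·ΔY + cos φ·ΔZ = −(-0.568346)(-0.998752)(500.6) − (-0.568346)(0.049948)(388.2) + (0.822789)(32.7) = -246.23 m.
Horizontal magnitude = √(ΔE² + ΔN²) = √((-412.72)² + (-246.23)²) = 480.59 m.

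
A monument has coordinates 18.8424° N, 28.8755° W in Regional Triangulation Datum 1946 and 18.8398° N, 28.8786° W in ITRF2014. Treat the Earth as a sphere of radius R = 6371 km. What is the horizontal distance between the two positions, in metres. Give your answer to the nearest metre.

436 m

Δφ = 18.8398° − 18.8424° = -0.0026°; Δλ = -28.8786° − -28.8755° = -0.0031°.
1° along a meridian = πR/180 = 111195 m.
ΔN = Δφ × 111195 = -289.1 m; ΔE = Δλ × 111195 × cos(18.8424°) = -0.0031 × 111195 × 0.946411 = -326.2 m.
Distance = √(ΔE² + ΔN²) = √((-326.2)² + (-289.1)²) = 435.9 m.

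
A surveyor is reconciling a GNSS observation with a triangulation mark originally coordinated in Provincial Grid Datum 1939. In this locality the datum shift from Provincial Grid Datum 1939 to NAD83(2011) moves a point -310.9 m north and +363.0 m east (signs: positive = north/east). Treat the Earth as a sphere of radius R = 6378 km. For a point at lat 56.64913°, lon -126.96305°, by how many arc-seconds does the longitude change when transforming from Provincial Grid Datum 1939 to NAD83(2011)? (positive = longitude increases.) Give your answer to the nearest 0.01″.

At latitude 56.64913°, cos φ = 0.549765.
One radian of longitude at latitude φ spans R cos φ, so Δλ = ΔE / (R cos φ) = 363.0 / (6378000 × 0.549765) = 1.0353e-04 rad = 21.354″.

Δλ = 21.35″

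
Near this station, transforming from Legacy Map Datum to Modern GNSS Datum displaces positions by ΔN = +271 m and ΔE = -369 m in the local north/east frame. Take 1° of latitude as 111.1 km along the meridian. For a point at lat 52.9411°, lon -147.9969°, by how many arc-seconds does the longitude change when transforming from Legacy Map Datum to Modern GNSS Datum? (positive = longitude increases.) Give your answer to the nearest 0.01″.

At latitude 52.9411°, cos φ = 0.602636.
1° of longitude at this latitude = 111.1 × cos φ = 66.95 km, so Δλ = -369.0 / 66952.8 = -0.0055113° = -19.841″.

Δλ = -19.84″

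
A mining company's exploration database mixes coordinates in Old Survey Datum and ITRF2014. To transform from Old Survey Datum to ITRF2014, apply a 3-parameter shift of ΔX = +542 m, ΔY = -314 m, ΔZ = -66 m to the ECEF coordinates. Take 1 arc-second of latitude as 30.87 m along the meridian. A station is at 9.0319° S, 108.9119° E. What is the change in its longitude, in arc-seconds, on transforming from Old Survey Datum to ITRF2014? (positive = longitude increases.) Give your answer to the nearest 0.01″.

Δλ = -13.48″

sin φ = -0.156984, cos φ = 0.987601, sin λ = 0.946018, cos λ = -0.324114.
East component: ΔE = −sin λ·ΔX + cos λ·ΔY = −(0.946018)(542) + (-0.324114)(-314) = -410.97 m.
1° of latitude spans 3600 × 30.87 = 111132 m; at latitude φ, 1° of longitude spans that × cos φ = 109754.1 m, so Δλ = -410.97 / 109754.1 × 3600 = -13.480″.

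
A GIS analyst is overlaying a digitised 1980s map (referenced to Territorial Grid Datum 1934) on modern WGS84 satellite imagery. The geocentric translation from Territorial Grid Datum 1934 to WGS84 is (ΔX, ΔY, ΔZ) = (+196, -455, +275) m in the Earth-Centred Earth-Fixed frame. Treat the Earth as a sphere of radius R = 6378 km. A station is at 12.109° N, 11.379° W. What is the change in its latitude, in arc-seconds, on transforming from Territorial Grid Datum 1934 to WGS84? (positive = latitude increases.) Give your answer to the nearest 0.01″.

sin φ = 0.209772, cos φ = 0.977750, sin λ = -0.197298, cos λ = 0.980344.
North component: ΔN = −sin φ cos λ·ΔX − sin φ sin λ·ΔY + cos φ·ΔZ = −(0.209772)(0.980344)(196) − (0.209772)(-0.197298)(-455) + (0.977750)(275) = 209.74 m.
1° of latitude spans πR/180 = 111317 m, so Δφ = 209.74 / 111317 × 3600 = 6.783″.

Δφ = 6.78″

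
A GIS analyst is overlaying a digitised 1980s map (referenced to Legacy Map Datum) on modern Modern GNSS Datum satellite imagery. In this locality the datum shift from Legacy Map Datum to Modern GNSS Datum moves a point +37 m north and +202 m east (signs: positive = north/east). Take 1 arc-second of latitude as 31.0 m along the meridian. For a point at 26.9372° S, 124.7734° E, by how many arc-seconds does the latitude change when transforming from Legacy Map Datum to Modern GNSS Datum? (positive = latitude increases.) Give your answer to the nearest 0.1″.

1″ of latitude = 31.00 m, so Δφ = 37.0 / 31.00 = 1.194″.

Δφ = 1.2″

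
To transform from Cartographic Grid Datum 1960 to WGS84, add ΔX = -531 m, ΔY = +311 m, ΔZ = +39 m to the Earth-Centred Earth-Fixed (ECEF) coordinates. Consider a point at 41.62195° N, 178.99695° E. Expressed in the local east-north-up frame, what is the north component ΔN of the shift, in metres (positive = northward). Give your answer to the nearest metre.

At φ = 41.62195°, λ = 178.99695°: sin φ = 0.664213, cos φ = 0.747544, sin λ = 0.017506, cos λ = -0.999847.
ΔN = −sin φ cos λ·ΔX − sin φ sin λ·ΔY + cos φ·ΔZ = −(0.664213)(-0.999847)(-531) − (0.664213)(0.017506)(311) + (0.747544)(39) = -327.10 m.

ΔN = -327 m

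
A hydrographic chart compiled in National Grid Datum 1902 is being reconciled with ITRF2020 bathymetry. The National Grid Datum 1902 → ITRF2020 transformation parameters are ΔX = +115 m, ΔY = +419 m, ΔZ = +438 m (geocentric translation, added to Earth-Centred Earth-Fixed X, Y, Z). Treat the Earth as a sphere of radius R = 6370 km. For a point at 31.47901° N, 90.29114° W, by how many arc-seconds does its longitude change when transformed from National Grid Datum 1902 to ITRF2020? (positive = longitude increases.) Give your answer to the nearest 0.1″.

Δλ = 4.3″

sin φ = 0.522186, cos φ = 0.852832, sin λ = -0.999987, cos λ = -0.005081.
East component: ΔE = −sin λ·ΔX + cos λ·ΔY = −(-0.999987)(115) + (-0.005081)(419) = 112.87 m.
1° of latitude spans πR/180 = 111177 m; at latitude φ, 1° of longitude spans that × cos φ = 94815.7 m, so Δλ = 112.87 / 94815.7 × 3600 = 4.285″.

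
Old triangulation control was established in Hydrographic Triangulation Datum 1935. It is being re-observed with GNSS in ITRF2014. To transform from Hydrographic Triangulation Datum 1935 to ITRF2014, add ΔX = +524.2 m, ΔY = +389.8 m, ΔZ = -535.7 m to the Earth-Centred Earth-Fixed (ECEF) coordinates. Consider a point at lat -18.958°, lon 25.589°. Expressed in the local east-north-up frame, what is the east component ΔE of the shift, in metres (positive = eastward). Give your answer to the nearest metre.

ΔE = 125 m

At φ = -18.958°, λ = 25.589°: sin φ = -0.324875, cos φ = 0.945757, sin λ = 0.431913, cos λ = 0.901915.
ΔE = −sin λ·ΔX + cos λ·ΔY = −(0.431913)·(524.2) + (0.901915)·(389.8) = 125.16 m.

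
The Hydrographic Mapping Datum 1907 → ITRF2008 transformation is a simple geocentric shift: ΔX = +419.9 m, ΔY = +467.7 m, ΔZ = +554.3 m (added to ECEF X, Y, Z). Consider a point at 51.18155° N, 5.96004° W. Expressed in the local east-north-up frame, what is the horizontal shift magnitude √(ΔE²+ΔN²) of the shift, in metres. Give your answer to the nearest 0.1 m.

At φ = 51.18155°, λ = -5.96004°: sin φ = 0.779136, cos φ = 0.626855, sin λ = -0.103835, cos λ = 0.994595.
ΔE = −sin λ·ΔX + cos λ·ΔY = −(-0.103835)·(419.9) + (0.994595)·(467.7) = 508.77 m.
ΔN = −sin φ cos λ·ΔX − sin φ sin λ·ΔY + cos φ·ΔZ = −(0.779136)(0.994595)(419.9) − (0.779136)(-0.103835)(467.7) + (0.626855)(554.3) = 59.91 m.
Horizontal magnitude = √(ΔE² + ΔN²) = √(508.77² + 59.91²) = 512.29 m.

512.3 m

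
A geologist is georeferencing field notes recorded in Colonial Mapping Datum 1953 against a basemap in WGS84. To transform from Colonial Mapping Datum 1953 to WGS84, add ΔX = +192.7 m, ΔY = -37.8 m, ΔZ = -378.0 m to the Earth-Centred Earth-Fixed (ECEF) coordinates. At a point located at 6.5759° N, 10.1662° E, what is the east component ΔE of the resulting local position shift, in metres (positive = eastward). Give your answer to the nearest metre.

ΔE = -71 m

At φ = 6.5759°, λ = 10.1662°: sin φ = 0.114519, cos φ = 0.993421, sin λ = 0.176504, cos λ = 0.984300.
ΔE = −sin λ·ΔX + cos λ·ΔY = −(0.176504)·(192.7) + (0.984300)·(-37.8) = -71.22 m.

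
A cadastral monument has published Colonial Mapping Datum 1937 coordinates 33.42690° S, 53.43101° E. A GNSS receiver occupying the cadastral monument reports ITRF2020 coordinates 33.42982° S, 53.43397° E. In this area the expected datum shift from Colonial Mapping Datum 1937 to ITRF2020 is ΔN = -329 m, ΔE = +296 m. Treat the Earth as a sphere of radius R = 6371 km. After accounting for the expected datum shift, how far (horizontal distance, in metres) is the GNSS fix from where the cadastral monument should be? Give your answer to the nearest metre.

Observed coordinate differences: Δφ = -0.00292°, Δλ = +0.00296°.
Converting to metres (1° lat = 111195 m, cos φ = 0.834589): observed ΔN = -324.7 m, observed ΔE = 274.7 m.
Subtracting the expected shift leaves a residual of -324.7 − (-329) = 4.3 m north and 274.7 − (296) = -21.3 m east.
Residual distance = √(4.3² + (-21.3)²) = 21.7 m.

22 m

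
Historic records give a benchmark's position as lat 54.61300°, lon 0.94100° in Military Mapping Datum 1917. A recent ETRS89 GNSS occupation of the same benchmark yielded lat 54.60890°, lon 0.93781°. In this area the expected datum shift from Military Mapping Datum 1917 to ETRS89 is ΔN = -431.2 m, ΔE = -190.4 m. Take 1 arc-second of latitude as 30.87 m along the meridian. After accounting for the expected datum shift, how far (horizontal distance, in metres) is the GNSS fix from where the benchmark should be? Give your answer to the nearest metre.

Observed coordinate differences: Δφ = -0.00410°, Δλ = -0.00319°.
Converting to metres (1° lat = 111132 m, cos φ = 0.579096): observed ΔN = -455.6 m, observed ΔE = -205.3 m.
Subtracting the expected shift leaves a residual of -455.6 − (-431.2) = -24.4 m north and -205.3 − (-190.4) = -14.9 m east.
Residual distance = √((-24.4)² + (-14.9)²) = 28.6 m.

29 m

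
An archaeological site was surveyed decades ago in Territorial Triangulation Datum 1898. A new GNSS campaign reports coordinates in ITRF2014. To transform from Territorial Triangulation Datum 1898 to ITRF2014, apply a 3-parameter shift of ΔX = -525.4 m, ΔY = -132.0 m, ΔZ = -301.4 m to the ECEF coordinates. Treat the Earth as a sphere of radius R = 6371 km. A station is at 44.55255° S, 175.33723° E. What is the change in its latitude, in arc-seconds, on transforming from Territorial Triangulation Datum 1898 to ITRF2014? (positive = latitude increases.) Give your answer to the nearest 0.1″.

sin φ = -0.701563, cos φ = 0.712607, sin λ = 0.081291, cos λ = -0.996690.
North component: ΔN = −sin φ cos λ·ΔX − sin φ sin λ·ΔY + cos φ·ΔZ = −(-0.701563)(-0.996690)(-525.4) − (-0.701563)(0.081291)(-132.0) + (0.712607)(-301.4) = 145.07 m.
1° of latitude spans πR/180 = 111195 m, so Δφ = 145.07 / 111195 × 3600 = 4.697″.

Δφ = 4.7″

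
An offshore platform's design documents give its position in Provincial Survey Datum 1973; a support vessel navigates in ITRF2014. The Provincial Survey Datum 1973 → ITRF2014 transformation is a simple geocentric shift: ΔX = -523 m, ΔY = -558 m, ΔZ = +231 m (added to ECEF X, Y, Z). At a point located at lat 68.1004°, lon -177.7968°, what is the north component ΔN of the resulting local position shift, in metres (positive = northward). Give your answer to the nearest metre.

ΔN = -419 m

At φ = 68.1004°, λ = -177.7968°: sin φ = 0.927839, cos φ = 0.372981, sin λ = -0.038444, cos λ = -0.999261.
ΔN = −sin φ cos λ·ΔX − sin φ sin λ·ΔY + cos φ·ΔZ = −(0.927839)(-0.999261)(-523) − (0.927839)(-0.038444)(-558) + (0.372981)(231) = -418.65 m.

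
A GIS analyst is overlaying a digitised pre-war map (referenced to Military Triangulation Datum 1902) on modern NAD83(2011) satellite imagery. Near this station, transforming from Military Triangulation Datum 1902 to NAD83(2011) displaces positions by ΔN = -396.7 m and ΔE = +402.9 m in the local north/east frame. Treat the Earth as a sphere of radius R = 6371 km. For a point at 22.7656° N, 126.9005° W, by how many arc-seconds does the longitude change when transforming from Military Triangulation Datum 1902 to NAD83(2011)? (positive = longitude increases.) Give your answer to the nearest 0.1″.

At latitude 22.7656°, cos φ = 0.922096.
One radian of longitude at latitude φ spans R cos φ, so Δλ = ΔE / (R cos φ) = 402.9 / (6371000 × 0.922096) = 6.8583e-05 rad = 14.146″.

Δλ = 14.1″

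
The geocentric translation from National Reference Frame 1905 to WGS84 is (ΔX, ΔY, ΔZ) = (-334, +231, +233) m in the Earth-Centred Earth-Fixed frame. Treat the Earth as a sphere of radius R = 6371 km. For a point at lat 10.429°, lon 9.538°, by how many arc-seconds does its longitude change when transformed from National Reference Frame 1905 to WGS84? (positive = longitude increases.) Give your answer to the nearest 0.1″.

sin φ = 0.181017, cos φ = 0.983480, sin λ = 0.165702, cos λ = 0.986176.
East component: ΔE = −sin λ·ΔX + cos λ·ΔY = −(0.165702)(-334) + (0.986176)(231) = 283.15 m.
1° of latitude spans πR/180 = 111195 m; at latitude φ, 1° of longitude spans that × cos φ = 109358.0 m, so Δλ = 283.15 / 109358.0 × 3600 = 9.321″.

Δλ = 9.3″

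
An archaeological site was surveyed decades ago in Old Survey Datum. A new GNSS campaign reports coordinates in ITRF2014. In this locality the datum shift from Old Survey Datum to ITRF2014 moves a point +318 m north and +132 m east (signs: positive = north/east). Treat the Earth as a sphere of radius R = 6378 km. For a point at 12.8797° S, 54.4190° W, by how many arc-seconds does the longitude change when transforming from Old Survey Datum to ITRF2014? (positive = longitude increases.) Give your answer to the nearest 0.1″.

Δλ = 4.4″

At latitude -12.8797°, cos φ = 0.974840.
One radian of longitude at latitude φ spans R cos φ, so Δλ = ΔE / (R cos φ) = 132.0 / (6378000 × 0.974840) = 2.1230e-05 rad = 4.379″.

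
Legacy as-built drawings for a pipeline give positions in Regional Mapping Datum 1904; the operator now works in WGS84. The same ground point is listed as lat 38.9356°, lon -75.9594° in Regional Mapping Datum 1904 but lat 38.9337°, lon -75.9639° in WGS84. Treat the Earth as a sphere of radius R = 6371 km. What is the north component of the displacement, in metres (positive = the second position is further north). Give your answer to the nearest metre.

ΔN = -211 m

Δφ = 38.9337° − 38.9356° = -0.0019°; Δλ = -75.9639° − -75.9594° = -0.0045°.
1° along a meridian = πR/180 = 111195 m.
ΔN = Δφ × 111195 = -211.3 m; ΔE = Δλ × 111195 × cos(38.9356°) = -0.0045 × 111195 × 0.777853 = -389.2 m.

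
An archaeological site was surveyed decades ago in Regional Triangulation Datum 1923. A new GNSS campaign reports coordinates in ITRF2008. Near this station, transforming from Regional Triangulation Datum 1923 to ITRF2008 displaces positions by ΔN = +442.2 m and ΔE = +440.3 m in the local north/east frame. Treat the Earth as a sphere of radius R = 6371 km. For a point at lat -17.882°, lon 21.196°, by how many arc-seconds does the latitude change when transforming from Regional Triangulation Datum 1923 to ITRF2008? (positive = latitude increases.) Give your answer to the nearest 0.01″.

Δφ = 14.32″

On a sphere of radius R, 1 rad of latitude = R, so Δφ = ΔN / R = 442.2 / 6371000 = 6.9408e-05 rad = 14.316″.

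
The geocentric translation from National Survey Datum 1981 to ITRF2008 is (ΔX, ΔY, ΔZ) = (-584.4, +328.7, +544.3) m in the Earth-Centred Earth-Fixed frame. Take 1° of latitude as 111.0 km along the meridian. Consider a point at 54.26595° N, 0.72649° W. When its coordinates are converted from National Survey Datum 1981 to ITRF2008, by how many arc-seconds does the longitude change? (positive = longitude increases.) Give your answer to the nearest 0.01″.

Δλ = 17.84″

sin φ = 0.811737, cos φ = 0.584024, sin λ = -0.012679, cos λ = 0.999920.
East component: ΔE = −sin λ·ΔX + cos λ·ΔY = −(-0.012679)(-584.4) + (0.999920)(328.7) = 321.26 m.
1° of latitude spans 111000 m; at latitude φ, 1° of longitude spans that × cos φ = 64826.6 m, so Δλ = 321.26 / 64826.6 × 3600 = 17.841″.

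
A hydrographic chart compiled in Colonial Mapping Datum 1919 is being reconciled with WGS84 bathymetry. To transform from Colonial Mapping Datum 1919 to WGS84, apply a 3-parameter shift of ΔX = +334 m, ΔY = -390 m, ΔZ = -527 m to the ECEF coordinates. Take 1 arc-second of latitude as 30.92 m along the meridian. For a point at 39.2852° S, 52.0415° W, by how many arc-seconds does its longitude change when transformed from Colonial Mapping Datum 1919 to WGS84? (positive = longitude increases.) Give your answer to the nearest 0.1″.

sin φ = -0.633181, cos φ = 0.774004, sin λ = -0.788456, cos λ = 0.615091.
East component: ΔE = −sin λ·ΔX + cos λ·ΔY = −(-0.788456)(334) + (0.615091)(-390) = 23.46 m.
1° of latitude spans 3600 × 30.92 = 111312 m; at latitude φ, 1° of longitude spans that × cos φ = 86155.9 m, so Δλ = 23.46 / 86155.9 × 3600 = 0.980″.

Δλ = 1.0″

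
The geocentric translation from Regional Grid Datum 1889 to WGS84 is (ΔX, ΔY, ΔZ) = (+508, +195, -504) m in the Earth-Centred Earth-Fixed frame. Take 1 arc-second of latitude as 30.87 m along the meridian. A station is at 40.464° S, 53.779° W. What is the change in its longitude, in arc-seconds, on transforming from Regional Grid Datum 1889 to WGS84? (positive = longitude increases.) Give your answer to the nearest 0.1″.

Δλ = 22.4″

sin φ = -0.648970, cos φ = 0.760814, sin λ = -0.806744, cos λ = 0.590901.
East component: ΔE = −sin λ·ΔX + cos λ·ΔY = −(-0.806744)(508) + (0.590901)(195) = 525.05 m.
1° of latitude spans 3600 × 30.87 = 111132 m; at latitude φ, 1° of longitude spans that × cos φ = 84550.8 m, so Δλ = 525.05 / 84550.8 × 3600 = 22.356″.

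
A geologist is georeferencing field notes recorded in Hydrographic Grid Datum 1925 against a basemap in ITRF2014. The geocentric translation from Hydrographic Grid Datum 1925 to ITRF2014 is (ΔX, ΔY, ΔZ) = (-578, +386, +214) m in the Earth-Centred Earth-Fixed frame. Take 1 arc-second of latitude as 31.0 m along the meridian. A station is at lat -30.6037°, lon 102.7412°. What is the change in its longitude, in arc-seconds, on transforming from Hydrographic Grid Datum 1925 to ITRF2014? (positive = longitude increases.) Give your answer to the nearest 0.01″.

sin φ = -0.509097, cos φ = 0.860709, sin λ = 0.975376, cos λ = -0.220548.
East component: ΔE = −sin λ·ΔX + cos λ·ΔY = −(0.975376)(-578) + (-0.220548)(386) = 478.64 m.
1° of latitude spans 3600 × 31.00 = 111600 m; at latitude φ, 1° of longitude spans that × cos φ = 96055.1 m, so Δλ = 478.64 / 96055.1 × 3600 = 17.939″.

Δλ = 17.94″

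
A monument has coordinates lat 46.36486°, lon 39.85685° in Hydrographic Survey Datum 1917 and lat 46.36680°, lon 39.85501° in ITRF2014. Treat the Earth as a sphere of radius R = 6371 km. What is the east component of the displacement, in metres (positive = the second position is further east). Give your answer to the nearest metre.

ΔE = -141 m

Δφ = 46.36680° − 46.36486° = +0.00194°; Δλ = 39.85501° − 39.85685° = -0.00184°.
1° along a meridian = πR/180 = 111195 m.
ΔN = Δφ × 111195 = 215.7 m; ΔE = Δλ × 111195 × cos(46.36486°) = -0.00184 × 111195 × 0.690064 = -141.2 m.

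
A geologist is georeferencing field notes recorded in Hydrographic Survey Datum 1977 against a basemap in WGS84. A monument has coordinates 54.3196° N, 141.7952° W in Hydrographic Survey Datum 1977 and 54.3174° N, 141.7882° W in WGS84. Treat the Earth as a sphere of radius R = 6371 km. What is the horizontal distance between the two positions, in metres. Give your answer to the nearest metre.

Δφ = 54.3174° − 54.3196° = -0.0022°; Δλ = -141.7882° − -141.7952° = +0.0070°.
1° along a meridian = πR/180 = 111195 m.
ΔN = Δφ × 111195 = -244.6 m; ΔE = Δλ × 111195 × cos(54.3196°) = +0.0070 × 111195 × 0.583263 = 454.0 m.
Distance = √(ΔE² + ΔN²) = √(454.0² + (-244.6)²) = 515.7 m.

516 m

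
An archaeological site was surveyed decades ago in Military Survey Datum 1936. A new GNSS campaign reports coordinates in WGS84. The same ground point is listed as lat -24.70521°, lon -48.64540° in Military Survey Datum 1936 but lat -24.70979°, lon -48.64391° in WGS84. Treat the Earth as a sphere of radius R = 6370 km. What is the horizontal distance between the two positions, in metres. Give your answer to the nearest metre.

531 m

Δφ = -24.70979° − -24.70521° = -0.00458°; Δλ = -48.64391° − -48.64540° = +0.00149°.
1° along a meridian = πR/180 = 111177 m.
ΔN = Δφ × 111177 = -509.2 m; ΔE = Δλ × 111177 × cos(-24.70521°) = +0.00149 × 111177 × 0.908470 = 150.5 m.
Distance = √(ΔE² + ΔN²) = √(150.5² + (-509.2)²) = 531.0 m.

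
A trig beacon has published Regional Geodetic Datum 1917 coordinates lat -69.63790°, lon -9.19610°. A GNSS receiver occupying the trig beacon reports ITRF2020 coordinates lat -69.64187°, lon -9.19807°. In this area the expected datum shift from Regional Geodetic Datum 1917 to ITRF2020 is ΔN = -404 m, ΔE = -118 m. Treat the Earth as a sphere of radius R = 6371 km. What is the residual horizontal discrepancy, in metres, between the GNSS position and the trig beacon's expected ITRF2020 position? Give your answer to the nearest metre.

56 m

Observed coordinate differences: Δφ = -0.00397°, Δλ = -0.00197°.
Converting to metres (1° lat = 111195 m, cos φ = 0.347952): observed ΔN = -441.4 m, observed ΔE = -76.2 m.
Subtracting the expected shift leaves a residual of -441.4 − (-404) = -37.4 m north and -76.2 − (-118) = 41.8 m east.
Residual distance = √((-37.4)² + 41.8²) = 56.1 m.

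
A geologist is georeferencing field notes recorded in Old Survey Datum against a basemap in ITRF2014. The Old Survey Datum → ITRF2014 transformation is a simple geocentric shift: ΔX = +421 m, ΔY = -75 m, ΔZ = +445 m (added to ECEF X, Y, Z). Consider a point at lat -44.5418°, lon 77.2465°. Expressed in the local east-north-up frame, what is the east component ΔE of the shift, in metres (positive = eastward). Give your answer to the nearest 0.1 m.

The local east axis at (φ, λ) is (−sin λ, cos λ, 0), so ΔE = −sin(77.2465°)·421 + cos(77.2465°)·(-75) = -427.17 m.

ΔE = -427.2 m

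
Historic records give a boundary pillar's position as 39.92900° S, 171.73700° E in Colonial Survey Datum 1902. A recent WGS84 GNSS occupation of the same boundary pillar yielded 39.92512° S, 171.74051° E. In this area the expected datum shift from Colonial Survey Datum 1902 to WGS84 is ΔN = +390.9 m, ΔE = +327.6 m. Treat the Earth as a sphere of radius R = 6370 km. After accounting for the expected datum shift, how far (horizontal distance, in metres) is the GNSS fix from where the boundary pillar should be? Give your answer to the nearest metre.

Observed coordinate differences: Δφ = +0.00388°, Δλ = +0.00351°.
Converting to metres (1° lat = 111177 m, cos φ = 0.766840): observed ΔN = 431.4 m, observed ΔE = 299.2 m.
Subtracting the expected shift leaves a residual of 431.4 − (390.9) = 40.5 m north and 299.2 − (327.6) = -28.4 m east.
Residual distance = √(40.5² + (-28.4)²) = 49.4 m.

49 m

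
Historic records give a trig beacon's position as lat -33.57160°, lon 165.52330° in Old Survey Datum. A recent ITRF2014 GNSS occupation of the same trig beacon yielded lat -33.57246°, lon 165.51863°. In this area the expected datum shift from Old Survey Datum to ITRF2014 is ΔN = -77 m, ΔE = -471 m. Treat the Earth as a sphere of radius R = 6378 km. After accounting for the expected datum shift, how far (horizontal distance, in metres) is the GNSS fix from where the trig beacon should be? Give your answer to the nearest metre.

Observed coordinate differences: Δφ = -0.00086°, Δλ = -0.00467°.
Converting to metres (1° lat = 111317 m, cos φ = 0.833195): observed ΔN = -95.7 m, observed ΔE = -433.1 m.
Subtracting the expected shift leaves a residual of -95.7 − (-77) = -18.7 m north and -433.1 − (-471) = 37.9 m east.
Residual distance = √((-18.7)² + 37.9²) = 42.2 m.

42 m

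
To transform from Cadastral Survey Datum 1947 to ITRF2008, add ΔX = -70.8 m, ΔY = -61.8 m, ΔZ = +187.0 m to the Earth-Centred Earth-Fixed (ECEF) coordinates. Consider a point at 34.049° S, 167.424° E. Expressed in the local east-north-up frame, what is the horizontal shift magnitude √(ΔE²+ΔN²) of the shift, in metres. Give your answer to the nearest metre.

At φ = -34.049°, λ = 167.424°: sin φ = -0.559902, cos φ = 0.828559, sin λ = 0.217734, cos λ = -0.976008.
ΔE = −sin λ·ΔX + cos λ·ΔY = −(0.217734)·(-70.8) + (-0.976008)·(-61.8) = 75.73 m.
ΔN = −sin φ cos λ·ΔX − sin φ sin λ·ΔY + cos φ·ΔZ = −(-0.559902)(-0.976008)(-70.8) − (-0.559902)(0.217734)(-61.8) + (0.828559)(187.0) = 186.10 m.
Horizontal magnitude = √(ΔE² + ΔN²) = √(75.73² + 186.10²) = 200.92 m.

201 m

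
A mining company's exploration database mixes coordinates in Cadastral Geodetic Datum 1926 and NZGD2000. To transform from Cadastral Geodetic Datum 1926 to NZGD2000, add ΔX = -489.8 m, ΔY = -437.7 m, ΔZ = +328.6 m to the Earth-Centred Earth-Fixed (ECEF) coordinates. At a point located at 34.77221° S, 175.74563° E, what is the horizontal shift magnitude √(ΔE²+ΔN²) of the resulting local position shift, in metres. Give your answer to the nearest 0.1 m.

710.2 m

At φ = -34.77221°, λ = 175.74563°: sin φ = -0.570315, cos φ = 0.821426, sin λ = 0.074185, cos λ = -0.997245.
ΔE = −sin λ·ΔX + cos λ·ΔY = −(0.074185)·(-489.8) + (-0.997245)·(-437.7) = 472.83 m.
ΔN = −sin φ cos λ·ΔX − sin φ sin λ·ΔY + cos φ·ΔZ = −(-0.570315)(-0.997245)(-489.8) − (-0.570315)(0.074185)(-437.7) + (0.821426)(328.6) = 529.97 m.
Horizontal magnitude = √(ΔE² + ΔN²) = √(472.83² + 529.97²) = 710.24 m.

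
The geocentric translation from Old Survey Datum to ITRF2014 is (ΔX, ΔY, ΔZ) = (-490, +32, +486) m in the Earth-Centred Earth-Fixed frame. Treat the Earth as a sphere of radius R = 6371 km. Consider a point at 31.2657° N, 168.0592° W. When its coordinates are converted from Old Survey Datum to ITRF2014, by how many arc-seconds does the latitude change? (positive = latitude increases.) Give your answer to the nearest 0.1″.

sin φ = 0.519007, cos φ = 0.854770, sin λ = -0.206901, cos λ = -0.978362.
North component: ΔN = −sin φ cos λ·ΔX − sin φ sin λ·ΔY + cos φ·ΔZ = −(0.519007)(-0.978362)(-490) − (0.519007)(-0.206901)(32) + (0.854770)(486) = 170.04 m.
1° of latitude spans πR/180 = 111195 m, so Δφ = 170.04 / 111195 × 3600 = 5.505″.

Δφ = 5.5″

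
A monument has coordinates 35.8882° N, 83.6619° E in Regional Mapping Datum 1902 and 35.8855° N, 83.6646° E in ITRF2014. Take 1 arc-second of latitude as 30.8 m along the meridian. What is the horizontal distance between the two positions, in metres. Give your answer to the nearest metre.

Δφ = 35.8855° − 35.8882° = -0.0027°; Δλ = 83.6646° − 83.6619° = +0.0027°.
1° of latitude = 3600 × 30.80 = 110880 m.
ΔN = Δφ × 110880 = -299.4 m; ΔE = Δλ × 110880 × cos(35.8882°) = +0.0027 × 110880 × 0.810162 = 242.5 m.
Distance = √(ΔE² + ΔN²) = √(242.5² + (-299.4)²) = 385.3 m.

385 m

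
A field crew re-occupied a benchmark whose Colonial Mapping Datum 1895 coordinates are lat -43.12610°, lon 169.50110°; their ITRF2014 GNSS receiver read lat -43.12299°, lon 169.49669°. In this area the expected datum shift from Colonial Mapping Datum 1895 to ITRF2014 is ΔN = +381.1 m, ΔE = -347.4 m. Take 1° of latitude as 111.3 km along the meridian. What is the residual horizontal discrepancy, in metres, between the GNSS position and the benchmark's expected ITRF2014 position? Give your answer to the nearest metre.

37 m

Observed coordinate differences: Δφ = +0.00311°, Δλ = -0.00441°.
Converting to metres (1° lat = 111300 m, cos φ = 0.729851): observed ΔN = 346.1 m, observed ΔE = -358.2 m.
Subtracting the expected shift leaves a residual of 346.1 − (381.1) = -35.0 m north and -358.2 − (-347.4) = -10.8 m east.
Residual distance = √((-35.0)² + (-10.8)²) = 36.6 m.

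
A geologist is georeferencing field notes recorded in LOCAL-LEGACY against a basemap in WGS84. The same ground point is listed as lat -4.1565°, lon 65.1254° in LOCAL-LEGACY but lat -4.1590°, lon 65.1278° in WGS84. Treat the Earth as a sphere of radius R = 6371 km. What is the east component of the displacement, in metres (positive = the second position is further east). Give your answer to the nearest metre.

Δφ = -4.1590° − -4.1565° = -0.0025°; Δλ = 65.1278° − 65.1254° = +0.0024°.
1° along a meridian = πR/180 = 111195 m.
ΔN = Δφ × 111195 = -278.0 m; ΔE = Δλ × 111195 × cos(-4.1565°) = +0.0024 × 111195 × 0.997370 = 266.2 m.

ΔE = 266 m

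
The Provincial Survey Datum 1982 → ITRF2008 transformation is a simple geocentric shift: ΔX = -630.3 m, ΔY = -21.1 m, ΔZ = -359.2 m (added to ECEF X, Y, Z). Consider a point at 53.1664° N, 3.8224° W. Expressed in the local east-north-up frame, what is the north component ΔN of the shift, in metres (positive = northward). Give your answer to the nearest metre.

The local north axis is (−sin φ cos λ, −sin φ sin λ, cos φ), giving ΔN = 503.357 − 1.126 − 215.338 = 286.89 m.

ΔN = 287 m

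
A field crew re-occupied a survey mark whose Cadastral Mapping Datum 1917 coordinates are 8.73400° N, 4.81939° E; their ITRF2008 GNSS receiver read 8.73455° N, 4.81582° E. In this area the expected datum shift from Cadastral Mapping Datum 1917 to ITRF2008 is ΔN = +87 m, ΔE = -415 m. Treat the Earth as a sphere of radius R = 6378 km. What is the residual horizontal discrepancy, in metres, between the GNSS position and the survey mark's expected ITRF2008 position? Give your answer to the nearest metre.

Observed coordinate differences: Δφ = +0.00055°, Δλ = -0.00357°.
Converting to metres (1° lat = 111317 m, cos φ = 0.988404): observed ΔN = 61.2 m, observed ΔE = -392.8 m.
Subtracting the expected shift leaves a residual of 61.2 − (87) = -25.8 m north and -392.8 − (-415) = 22.2 m east.
Residual distance = √((-25.8)² + 22.2²) = 34.0 m.

34 m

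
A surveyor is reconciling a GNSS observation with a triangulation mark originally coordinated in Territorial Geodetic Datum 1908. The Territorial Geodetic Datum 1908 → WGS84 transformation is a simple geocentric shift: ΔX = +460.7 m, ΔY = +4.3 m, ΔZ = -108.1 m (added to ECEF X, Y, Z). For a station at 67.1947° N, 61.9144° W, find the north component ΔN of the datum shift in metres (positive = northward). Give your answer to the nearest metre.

The local north axis is (−sin φ cos λ, −sin φ sin λ, cos φ), giving ΔN = -199.938 + 3.497 − 41.900 = -238.34 m.

ΔN = -238 m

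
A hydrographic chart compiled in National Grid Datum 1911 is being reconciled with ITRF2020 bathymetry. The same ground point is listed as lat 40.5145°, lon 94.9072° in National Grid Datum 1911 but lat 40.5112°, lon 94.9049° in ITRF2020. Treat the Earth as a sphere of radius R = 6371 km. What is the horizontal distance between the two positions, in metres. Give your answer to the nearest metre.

415 m

Δφ = 40.5112° − 40.5145° = -0.0033°; Δλ = 94.9049° − 94.9072° = -0.0023°.
1° along a meridian = πR/180 = 111195 m.
ΔN = Δφ × 111195 = -366.9 m; ΔE = Δλ × 111195 × cos(40.5145°) = -0.0023 × 111195 × 0.760242 = -194.4 m.
Distance = √(ΔE² + ΔN²) = √((-194.4)² + (-366.9)²) = 415.3 m.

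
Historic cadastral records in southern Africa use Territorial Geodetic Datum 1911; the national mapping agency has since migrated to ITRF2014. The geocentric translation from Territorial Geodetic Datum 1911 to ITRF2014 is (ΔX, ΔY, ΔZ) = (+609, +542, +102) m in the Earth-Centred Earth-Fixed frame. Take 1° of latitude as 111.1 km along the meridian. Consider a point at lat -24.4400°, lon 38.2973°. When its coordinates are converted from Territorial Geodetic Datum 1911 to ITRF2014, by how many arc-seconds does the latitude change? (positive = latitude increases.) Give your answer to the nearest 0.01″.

sin φ = -0.413740, cos φ = 0.910395, sin λ = 0.619742, cos λ = 0.784806.
North component: ΔN = −sin φ cos λ·ΔX − sin φ sin λ·ΔY + cos φ·ΔZ = −(-0.413740)(0.784806)(609) − (-0.413740)(0.619742)(542) + (0.910395)(102) = 429.58 m.
1° of latitude spans 111100 m, so Δφ = 429.58 / 111100 × 3600 = 13.920″.

Δφ = 13.92″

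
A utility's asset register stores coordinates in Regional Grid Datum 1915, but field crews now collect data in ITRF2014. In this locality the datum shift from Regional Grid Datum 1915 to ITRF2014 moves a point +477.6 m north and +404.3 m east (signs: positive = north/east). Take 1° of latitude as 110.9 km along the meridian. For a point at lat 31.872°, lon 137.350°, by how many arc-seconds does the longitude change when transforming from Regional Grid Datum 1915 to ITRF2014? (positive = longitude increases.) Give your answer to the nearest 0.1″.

Δλ = 15.5″

At latitude 31.872°, cos φ = 0.849230.
1° of longitude at this latitude = 110.9 × cos φ = 94.18 km, so Δλ = 404.3 / 94179.6 = 0.0042929° = 15.454″.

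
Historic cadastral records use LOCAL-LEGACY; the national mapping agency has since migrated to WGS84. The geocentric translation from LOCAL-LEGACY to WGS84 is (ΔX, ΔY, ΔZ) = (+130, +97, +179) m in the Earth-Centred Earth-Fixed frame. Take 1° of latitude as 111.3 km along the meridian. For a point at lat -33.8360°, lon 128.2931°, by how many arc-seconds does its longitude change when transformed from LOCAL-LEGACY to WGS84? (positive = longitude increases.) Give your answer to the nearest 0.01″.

sin φ = -0.556818, cos φ = 0.830635, sin λ = 0.784851, cos λ = -0.619685.
East component: ΔE = −sin λ·ΔX + cos λ·ΔY = −(0.784851)(130) + (-0.619685)(97) = -162.14 m.
1° of latitude spans 111300 m; at latitude φ, 1° of longitude spans that × cos φ = 92449.7 m, so Δλ = -162.14 / 92449.7 × 3600 = -6.314″.

Δλ = -6.31″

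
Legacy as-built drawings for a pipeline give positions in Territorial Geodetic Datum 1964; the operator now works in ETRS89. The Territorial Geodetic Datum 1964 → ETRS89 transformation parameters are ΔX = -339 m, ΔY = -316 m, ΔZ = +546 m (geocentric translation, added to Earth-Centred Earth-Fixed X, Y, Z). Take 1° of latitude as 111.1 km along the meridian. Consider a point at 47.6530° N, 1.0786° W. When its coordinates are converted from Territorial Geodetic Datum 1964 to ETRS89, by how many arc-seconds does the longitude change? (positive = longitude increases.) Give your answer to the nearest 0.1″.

Δλ = -15.5″

sin φ = 0.739079, cos φ = 0.673619, sin λ = -0.018824, cos λ = 0.999823.
East component: ΔE = −sin λ·ΔX + cos λ·ΔY = −(-0.018824)(-339) + (0.999823)(-316) = -322.33 m.
1° of latitude spans 111100 m; at latitude φ, 1° of longitude spans that × cos φ = 74839.1 m, so Δλ = -322.33 / 74839.1 × 3600 = -15.505″.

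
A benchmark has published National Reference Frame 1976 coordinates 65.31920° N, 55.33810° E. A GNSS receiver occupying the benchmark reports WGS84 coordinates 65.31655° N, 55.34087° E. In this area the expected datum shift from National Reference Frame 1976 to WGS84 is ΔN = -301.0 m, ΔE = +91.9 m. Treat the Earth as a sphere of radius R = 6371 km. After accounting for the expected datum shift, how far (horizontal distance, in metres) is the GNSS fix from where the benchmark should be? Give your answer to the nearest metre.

Observed coordinate differences: Δφ = -0.00265°, Δλ = +0.00277°.
Converting to metres (1° lat = 111195 m, cos φ = 0.417563): observed ΔN = -294.7 m, observed ΔE = 128.6 m.
Subtracting the expected shift leaves a residual of -294.7 − (-301.0) = 6.3 m north and 128.6 − (91.9) = 36.7 m east.
Residual distance = √(6.3² + 36.7²) = 37.3 m.

37 m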